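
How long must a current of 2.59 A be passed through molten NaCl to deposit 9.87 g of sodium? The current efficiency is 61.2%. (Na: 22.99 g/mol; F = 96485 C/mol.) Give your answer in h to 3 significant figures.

7.26 h

n(Na) = 9.87 / 22.99 = 0.4293 mol
Na⁺ + e⁻ → Na, so n(e⁻) = 0.4293 mol
Q = 0.4293 × 96485 / 0.612 = 67680 C
t = Q / I = 67680 / 2.59 = 26130 s = 7.26 h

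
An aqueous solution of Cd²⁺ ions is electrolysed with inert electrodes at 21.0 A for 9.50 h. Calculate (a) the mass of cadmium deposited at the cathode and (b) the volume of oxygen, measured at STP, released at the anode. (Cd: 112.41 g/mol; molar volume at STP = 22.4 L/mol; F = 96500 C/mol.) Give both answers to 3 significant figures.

Q = 21.0 × 34200 = 7.182×10^5 C; n(e⁻) = 7.182×10^5 / 96500 = 7.442 mol
Cathode: Cd²⁺ + 2e⁻ → Cd → n(Cd) = 7.442/2 = 3.721 mol → 418 g
Anode: 2H₂O → O₂ + 4H⁺ + 4e⁻ → n(O₂) = 7.442/4 = 1.861 mol → 41.7 L

418 g Cd; 41.7 L O₂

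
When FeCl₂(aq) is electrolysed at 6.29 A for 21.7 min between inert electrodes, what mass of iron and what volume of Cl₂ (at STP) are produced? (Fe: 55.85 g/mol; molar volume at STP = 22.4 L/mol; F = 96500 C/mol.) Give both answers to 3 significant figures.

Q = 6.29 × 1302 = 8190 C; n(e⁻) = 8190 / 96500 = 0.08487 mol
Cathode: Fe²⁺ + 2e⁻ → Fe → n(Fe) = 0.08487/2 = 0.04244 mol → 2.37 g
Anode: 2Cl⁻ → Cl₂ + 2e⁻ → n(Cl₂) = 0.08487/2 = 0.04244 mol → 0.951 L

2.37 g Fe; 0.951 L Cl₂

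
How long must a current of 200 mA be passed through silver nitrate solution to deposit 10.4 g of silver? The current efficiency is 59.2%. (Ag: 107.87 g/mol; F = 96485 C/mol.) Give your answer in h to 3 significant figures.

21.8 h

n(Ag) = 10.4 / 107.87 = 0.09641 mol
Ag⁺ + e⁻ → Ag, so n(e⁻) = 0.09641 mol
Q = 0.09641 × 96485 / 0.592 = 15710 C
t = Q / I = 15710 / 0.200 = 78550 s = 21.8 h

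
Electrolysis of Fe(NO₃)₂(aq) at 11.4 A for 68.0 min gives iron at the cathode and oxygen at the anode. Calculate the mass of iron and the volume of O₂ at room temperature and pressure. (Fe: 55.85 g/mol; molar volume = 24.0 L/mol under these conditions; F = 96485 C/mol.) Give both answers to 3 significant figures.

Q = 11.4 × 4080 = 46510 C; n(e⁻) = 46510 / 96485 = 0.4820 mol
Cathode: Fe²⁺ + 2e⁻ → Fe → n(Fe) = 0.4820/2 = 0.2410 mol → 13.5 g
Anode: 2H₂O → O₂ + 4H⁺ + 4e⁻ → n(O₂) = 0.4820/4 = 0.1205 mol → 2.89 L

13.5 g Fe; 2.89 L O₂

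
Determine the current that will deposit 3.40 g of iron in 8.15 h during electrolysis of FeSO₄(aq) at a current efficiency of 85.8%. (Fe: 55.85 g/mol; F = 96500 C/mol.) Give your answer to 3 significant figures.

0.467 A

n(Fe) = 3.40 / 55.85 = 0.06088 mol
Fe²⁺ + 2e⁻ → Fe, so n(e⁻) = 2 × 0.06088 = 0.1218 mol
Q = 0.1218 × 96500 / 0.858 = 13700 C
I = Q / t = 13700 / 29340 s = 0.467 A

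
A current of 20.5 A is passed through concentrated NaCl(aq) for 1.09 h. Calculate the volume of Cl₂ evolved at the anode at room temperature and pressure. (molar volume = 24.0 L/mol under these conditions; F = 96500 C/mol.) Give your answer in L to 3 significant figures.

Charge passed = 20.5 × 3924 = 80440 C
n(e⁻) = Q/F = 80440/96500 = 0.8336 mol
2Cl⁻ → Cl₂ + 2e⁻, so n(Cl₂) = 0.8336 / 2 = 0.4168 mol
V = 0.4168 × 24.0 = 10.00 L

10.0 L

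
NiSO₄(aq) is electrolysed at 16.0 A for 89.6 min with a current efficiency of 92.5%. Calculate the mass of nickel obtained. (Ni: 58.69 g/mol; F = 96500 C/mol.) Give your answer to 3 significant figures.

24.2 g

Q = 16.0 × 5376 = 86020 C
n(e⁻) = 86020 / 96500 = 0.8914 mol
Ni²⁺ + 2e⁻ → Ni, so theoretical m(Ni) = 0.4457 × 58.69 = 26.16 g
Actual mass = 92.5% × 26.16 = 24.2 g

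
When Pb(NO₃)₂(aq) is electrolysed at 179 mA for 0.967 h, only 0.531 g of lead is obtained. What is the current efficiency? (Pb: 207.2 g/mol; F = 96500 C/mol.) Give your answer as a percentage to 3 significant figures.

79.4%

Q = 0.179 × 3481.2 = 623.1 C
n(e⁻) = 623.1 / 96500 = 0.006457 mol
Pb²⁺ + 2e⁻ → Pb, so theoretical n(Pb) = 0.003229 mol → 0.6690 g
Efficiency = 0.531 / 0.6690 = 0.7937 = 79.4%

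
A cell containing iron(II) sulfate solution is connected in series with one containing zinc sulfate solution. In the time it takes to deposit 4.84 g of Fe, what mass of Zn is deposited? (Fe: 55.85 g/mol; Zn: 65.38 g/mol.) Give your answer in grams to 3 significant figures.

n(Fe) = 4.84 / 55.85 = 0.08666 mol
Fe²⁺ + 2e⁻ → Fe, so n(e⁻) = 2 × 0.08666 = 0.1733 mol
Since the cells are in series, n(e⁻) in the Zn cell is also 0.1733 mol.
Zn²⁺ + 2e⁻ → Zn, so n(Zn) = 0.1733 / 2 = 0.08665 mol
m(Zn) = 0.08665 × 65.38 = 5.67 g

5.67 g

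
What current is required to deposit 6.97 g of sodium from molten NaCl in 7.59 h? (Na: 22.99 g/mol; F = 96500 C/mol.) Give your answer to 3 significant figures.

1.07 A

n(Na) = 6.97 / 22.99 = 0.3032 mol
Na⁺ + e⁻ → Na, so n(e⁻) = 0.3032 mol
Q = 0.3032 × 96500 = 29260 C
I = Q / t = 29260 / 27324 s = 1.07 A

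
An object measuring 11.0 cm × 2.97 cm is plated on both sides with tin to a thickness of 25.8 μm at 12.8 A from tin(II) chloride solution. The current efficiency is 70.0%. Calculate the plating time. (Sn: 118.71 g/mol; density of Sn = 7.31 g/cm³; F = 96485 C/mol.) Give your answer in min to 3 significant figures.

3.73 min

Plated area = 2 × 11.0 × 2.97 = 65.34 cm²
Volume = 65.34 × 25.8×10⁻⁴ cm = 0.1686 cm³
m(Sn) = 0.1686 × 7.31 = 1.232 g
n(Sn) = 1.232 / 118.71 = 0.01038 mol; n(e⁻) = 2 × 0.01038 = 0.02076 mol
Q = 0.02076 × 96485 / 0.700 = 2861 C
t = 2861 / 12.8 = 223.5 s = 3.73 min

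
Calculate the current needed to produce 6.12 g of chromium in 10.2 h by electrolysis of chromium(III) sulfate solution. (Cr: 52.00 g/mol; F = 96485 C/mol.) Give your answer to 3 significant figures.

n(Cr) = 6.12 / 52.00 = 0.1177 mol
Cr³⁺ + 3e⁻ → Cr, so n(e⁻) = 3 × 0.1177 = 0.3531 mol
Q = 0.3531 × 96485 = 34070 C
I = Q / t = 34070 / 36720 s = 0.928 A

0.928 A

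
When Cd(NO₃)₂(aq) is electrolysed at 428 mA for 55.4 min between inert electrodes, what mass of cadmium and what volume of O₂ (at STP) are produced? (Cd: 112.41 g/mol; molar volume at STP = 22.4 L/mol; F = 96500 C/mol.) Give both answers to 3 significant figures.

0.829 g Cd; 0.0826 L O₂

Q = 0.428 × 3324 = 1423 C; n(e⁻) = 1423 / 96500 = 0.01475 mol
Cathode: Cd²⁺ + 2e⁻ → Cd → n(Cd) = 0.01475/2 = 0.007375 mol → 0.829 g
Anode: 2H₂O → O₂ + 4H⁺ + 4e⁻ → n(O₂) = 0.01475/4 = 0.003688 mol → 0.0826 L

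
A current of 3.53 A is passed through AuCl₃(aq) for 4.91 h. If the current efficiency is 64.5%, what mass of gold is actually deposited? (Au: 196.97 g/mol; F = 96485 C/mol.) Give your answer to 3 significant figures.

27.4 g

Q = 3.53 × 17676 = 62400 C
n(e⁻) = 62400 / 96485 = 0.6467 mol
Au³⁺ + 3e⁻ → Au, so theoretical m(Au) = 0.2156 × 196.97 = 42.47 g
Actual mass = 64.5% × 42.47 = 27.4 g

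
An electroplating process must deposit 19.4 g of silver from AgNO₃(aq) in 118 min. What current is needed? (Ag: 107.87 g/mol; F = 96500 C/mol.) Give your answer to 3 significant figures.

2.45 A

n(Ag) = 19.4 / 107.87 = 0.1798 mol
Ag⁺ + e⁻ → Ag, so n(e⁻) = 0.1798 mol
Q = 0.1798 × 96500 = 17350 C
I = Q / t = 17350 / 7080 s = 2.45 A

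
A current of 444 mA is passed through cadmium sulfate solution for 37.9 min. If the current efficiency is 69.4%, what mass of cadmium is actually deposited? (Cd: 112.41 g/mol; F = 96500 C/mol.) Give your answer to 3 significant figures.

Q = 0.444 × 2274 = 1010 C
n(e⁻) = 1010 / 96500 = 0.01047 mol
Cd²⁺ + 2e⁻ → Cd, so theoretical m(Cd) = 0.005235 × 112.41 = 0.5885 g
Actual mass = 69.4% × 0.5885 = 0.408 g

0.408 g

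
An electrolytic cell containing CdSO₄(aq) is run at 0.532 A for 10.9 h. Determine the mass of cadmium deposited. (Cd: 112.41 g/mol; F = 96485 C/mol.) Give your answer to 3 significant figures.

Q = It = 0.532 × 39240 = 20880 C
Moles of electrons = 20880 / 96485 = 0.2164 mol
Cd²⁺ + 2e⁻ → Cd, so n(Cd) = 0.2164 / 2 = 0.1082 mol
m = 0.1082 × 112.41 = 12.2 g

12.2 g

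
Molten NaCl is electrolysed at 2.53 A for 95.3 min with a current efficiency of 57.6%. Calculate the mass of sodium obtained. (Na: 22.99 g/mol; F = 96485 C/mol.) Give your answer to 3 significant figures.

Q = 2.53 × 5718 = 14470 C
n(e⁻) = 14470 / 96485 = 0.1500 mol
Na⁺ + e⁻ → Na, so theoretical m(Na) = 0.1500 × 22.99 = 3.449 g
Actual mass = 57.6% × 3.449 = 1.99 g

1.99 g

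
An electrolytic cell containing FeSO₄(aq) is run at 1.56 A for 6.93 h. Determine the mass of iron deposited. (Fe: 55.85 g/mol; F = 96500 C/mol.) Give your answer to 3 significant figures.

11.3 g

Q = 1.56 A × 24948 s = 38920 C
n(e⁻) = Q/F = 38920/96500 = 0.4033 mol
Fe²⁺ + 2e⁻ → Fe, so n(Fe) = 0.4033 / 2 = 0.2017 mol
m = 0.2017 × 55.85 = 11.3 g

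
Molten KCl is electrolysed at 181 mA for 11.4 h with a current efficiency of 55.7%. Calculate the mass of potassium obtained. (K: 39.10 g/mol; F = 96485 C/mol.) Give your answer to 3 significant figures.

1.68 g

Q = 0.181 × 41040 = 7428 C
n(e⁻) = 7428 / 96485 = 0.07699 mol
K⁺ + e⁻ → K, so theoretical m(K) = 0.07699 × 39.10 = 3.010 g
Actual mass = 55.7% × 3.010 = 1.68 g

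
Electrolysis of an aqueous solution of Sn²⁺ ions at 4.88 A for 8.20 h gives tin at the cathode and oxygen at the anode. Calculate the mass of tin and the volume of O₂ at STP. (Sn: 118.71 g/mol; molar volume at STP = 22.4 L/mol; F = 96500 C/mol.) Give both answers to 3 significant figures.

88.6 g Sn; 8.36 L O₂

Q = 4.88 × 29520 = 1.441×10^5 C; n(e⁻) = 1.441×10^5 / 96500 = 1.493 mol
Cathode: Sn²⁺ + 2e⁻ → Sn → n(Sn) = 1.493/2 = 0.7465 mol → 88.6 g
Anode: 2H₂O → O₂ + 4H⁺ + 4e⁻ → n(O₂) = 1.493/4 = 0.3733 mol → 8.36 L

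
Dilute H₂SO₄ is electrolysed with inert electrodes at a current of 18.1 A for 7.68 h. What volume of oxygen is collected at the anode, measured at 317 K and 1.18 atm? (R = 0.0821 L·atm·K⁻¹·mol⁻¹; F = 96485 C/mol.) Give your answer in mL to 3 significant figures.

Charge passed = 18.1 × 27648 = 5.004×10^5 C
n(e⁻) = Q/F = 5.004×10^5/96485 = 5.186 mol
2H₂O → O₂ + 4H⁺ + 4e⁻, so n(O₂) = 5.186 / 4 = 1.297 mol
V = nRT/P = 1.297 × 0.0821 × 317 / 1.18 = 28.61 L
= 28600 mL

28600 mL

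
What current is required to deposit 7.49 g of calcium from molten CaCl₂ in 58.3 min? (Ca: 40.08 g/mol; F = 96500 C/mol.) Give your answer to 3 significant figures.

n(Ca) = 7.49 / 40.08 = 0.1869 mol
Ca²⁺ + 2e⁻ → Ca, so n(e⁻) = 2 × 0.1869 = 0.3738 mol
Q = 0.3738 × 96500 = 36070 C
I = Q / t = 36070 / 3498 s = 10.3 A

10.3 A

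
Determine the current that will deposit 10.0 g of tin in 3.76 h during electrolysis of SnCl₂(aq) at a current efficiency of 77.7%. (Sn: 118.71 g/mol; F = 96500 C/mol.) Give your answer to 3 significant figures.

1.55 A

n(Sn) = 10.0 / 118.71 = 0.08424 mol
Sn²⁺ + 2e⁻ → Sn, so n(e⁻) = 2 × 0.08424 = 0.1685 mol
Q = 0.1685 × 96500 / 0.777 = 20930 C
I = Q / t = 20930 / 13536 s = 1.55 A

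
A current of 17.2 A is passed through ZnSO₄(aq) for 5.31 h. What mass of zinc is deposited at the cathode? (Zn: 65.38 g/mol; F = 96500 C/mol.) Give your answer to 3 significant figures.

Charge passed = 17.2 × 19116 = 3.288×10^5 C
n(e⁻) = Q/F = 3.288×10^5/96500 = 3.407 mol
Zn²⁺ + 2e⁻ → Zn, so n(Zn) = 3.407 / 2 = 1.704 mol
m = 1.704 × 65.38 = 111 g

111 g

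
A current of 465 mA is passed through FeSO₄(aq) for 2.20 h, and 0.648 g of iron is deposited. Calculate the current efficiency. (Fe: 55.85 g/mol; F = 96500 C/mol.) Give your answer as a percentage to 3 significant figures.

60.8%

Q = 0.465 × 7920 = 3683 C
n(e⁻) = 3683 / 96500 = 0.03817 mol
Fe²⁺ + 2e⁻ → Fe, so theoretical n(Fe) = 0.01909 mol → 1.066 g
Efficiency = 0.648 / 1.066 = 0.6079 = 60.8%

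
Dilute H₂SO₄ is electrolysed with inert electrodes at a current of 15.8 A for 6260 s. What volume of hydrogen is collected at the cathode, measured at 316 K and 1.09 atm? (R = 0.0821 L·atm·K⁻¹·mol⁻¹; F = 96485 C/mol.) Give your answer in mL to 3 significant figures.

Q = It = 15.8 × 6260 = 98910 C
Moles of electrons = 98910 / 96485 = 1.025 mol
2H⁺ + 2e⁻ → H₂, so n(H₂) = 1.025 / 2 = 0.5125 mol
V = nRT/P = 0.5125 × 0.0821 × 316 / 1.09 = 12.20 L
= 12200 mL

12200 mL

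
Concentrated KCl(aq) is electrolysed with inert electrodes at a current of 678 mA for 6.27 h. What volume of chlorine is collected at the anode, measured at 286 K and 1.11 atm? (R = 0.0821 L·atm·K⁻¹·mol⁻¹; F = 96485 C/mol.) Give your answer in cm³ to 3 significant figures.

Q = 0.678 A × 22572 s = 15300 C
Moles of electrons = 15300 / 96485 = 0.1586 mol
2Cl⁻ → Cl₂ + 2e⁻, so n(Cl₂) = 0.1586 / 2 = 0.07930 mol
V = nRT/P = 0.07930 × 0.0821 × 286 / 1.11 = 1.677 L
= 1680 cm³

1680 cm³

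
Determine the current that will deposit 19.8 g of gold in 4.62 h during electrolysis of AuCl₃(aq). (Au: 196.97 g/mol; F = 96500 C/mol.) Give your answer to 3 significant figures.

n(Au) = 19.8 / 196.97 = 0.1005 mol
Au³⁺ + 3e⁻ → Au, so n(e⁻) = 3 × 0.1005 = 0.3015 mol
Q = 0.3015 × 96500 = 29090 C
I = Q / t = 29090 / 16632 s = 1.75 A

1.75 A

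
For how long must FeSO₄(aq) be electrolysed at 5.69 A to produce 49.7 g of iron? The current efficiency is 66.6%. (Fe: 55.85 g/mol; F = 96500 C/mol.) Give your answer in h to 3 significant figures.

12.6 h

n(Fe) = 49.7 / 55.85 = 0.8899 mol
Fe²⁺ + 2e⁻ → Fe, so n(e⁻) = 2 × 0.8899 = 1.780 mol
Q = 1.780 × 96500 / 0.666 = 2.579×10^5 C
t = Q / I = 2.579×10^5 / 5.69 = 45330 s = 12.6 h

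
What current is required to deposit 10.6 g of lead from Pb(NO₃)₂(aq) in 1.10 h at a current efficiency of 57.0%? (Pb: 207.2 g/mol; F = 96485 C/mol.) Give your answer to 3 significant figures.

n(Pb) = 10.6 / 207.2 = 0.05116 mol
Pb²⁺ + 2e⁻ → Pb, so n(e⁻) = 2 × 0.05116 = 0.1023 mol
Q = 0.1023 × 96485 / 0.570 = 17320 C
I = Q / t = 17320 / 3960 s = 4.37 A

4.37 A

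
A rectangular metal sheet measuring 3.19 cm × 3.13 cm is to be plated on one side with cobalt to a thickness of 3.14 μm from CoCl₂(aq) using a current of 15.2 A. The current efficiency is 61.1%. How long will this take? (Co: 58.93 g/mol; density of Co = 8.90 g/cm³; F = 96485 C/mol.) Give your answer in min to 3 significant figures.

0.164 min

Plated area = 3.19 × 3.13 = 9.985 cm²
Volume = 9.985 × 3.14×10⁻⁴ cm = 0.003135 cm³
m(Co) = 0.003135 × 8.90 = 0.02790 g
n(Co) = 0.02790 / 58.93 = 4.734×10^-4 mol; n(e⁻) = 2 × 4.734×10^-4 = 9.468×10^-4 mol
Q = 9.468×10^-4 × 96485 / 0.611 = 149.5 C
t = 149.5 / 15.2 = 9.836 s = 0.164 min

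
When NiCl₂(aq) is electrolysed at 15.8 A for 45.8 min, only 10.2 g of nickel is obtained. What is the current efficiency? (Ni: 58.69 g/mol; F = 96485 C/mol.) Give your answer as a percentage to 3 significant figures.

Q = 15.8 × 2748 = 43420 C
n(e⁻) = 43420 / 96485 = 0.4500 mol
Ni²⁺ + 2e⁻ → Ni, so theoretical n(Ni) = 0.2250 mol → 13.21 g
Efficiency = 10.2 / 13.21 = 0.7721 = 77.2%

77.2%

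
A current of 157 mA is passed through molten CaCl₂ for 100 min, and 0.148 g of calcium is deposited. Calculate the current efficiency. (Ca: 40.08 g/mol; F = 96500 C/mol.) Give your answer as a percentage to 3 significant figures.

75.7%

Q = 0.157 × 6000 = 942.0 C
n(e⁻) = 942.0 / 96500 = 0.009762 mol
Ca²⁺ + 2e⁻ → Ca, so theoretical n(Ca) = 0.004881 mol → 0.1956 g
Efficiency = 0.148 / 0.1956 = 0.7566 = 75.7%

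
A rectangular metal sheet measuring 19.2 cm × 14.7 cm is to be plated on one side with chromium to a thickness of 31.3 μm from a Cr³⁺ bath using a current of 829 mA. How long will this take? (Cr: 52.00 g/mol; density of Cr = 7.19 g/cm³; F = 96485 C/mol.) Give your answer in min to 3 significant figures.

Plated area = 19.2 × 14.7 = 282.2 cm²
Volume = 282.2 × 31.3×10⁻⁴ cm = 0.8833 cm³
m(Cr) = 0.8833 × 7.19 = 6.351 g
n(Cr) = 6.351 / 52.00 = 0.1221 mol; n(e⁻) = 3 × 0.1221 = 0.3663 mol
Q = 0.3663 × 96485 = 35340 C
t = 35340 / 0.829 = 42630 s = 711 min

711 min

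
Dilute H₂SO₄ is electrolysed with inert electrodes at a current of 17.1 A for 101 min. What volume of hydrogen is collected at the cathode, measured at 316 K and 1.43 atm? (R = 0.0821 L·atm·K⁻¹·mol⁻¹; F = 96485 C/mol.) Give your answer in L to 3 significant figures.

Charge passed = 17.1 × 6060 = 1.036×10^5 C
n(e⁻) = 1.036×10^5 / 96485 = 1.074 mol
2H⁺ + 2e⁻ → H₂, so n(H₂) = 1.074 / 2 = 0.5370 mol
V = nRT/P = 0.5370 × 0.0821 × 316 / 1.43 = 9.742 L

9.74 L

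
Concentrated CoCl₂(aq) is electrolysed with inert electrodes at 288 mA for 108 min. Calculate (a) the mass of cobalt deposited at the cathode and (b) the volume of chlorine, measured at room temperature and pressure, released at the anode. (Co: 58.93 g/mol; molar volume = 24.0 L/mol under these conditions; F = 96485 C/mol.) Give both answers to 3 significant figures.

0.570 g Co; 0.232 L Cl₂

Q = 0.288 × 6480 = 1866 C; n(e⁻) = 1866 / 96485 = 0.01934 mol
Cathode: Co²⁺ + 2e⁻ → Co → n(Co) = 0.01934/2 = 0.009670 mol → 0.570 g
Anode: 2Cl⁻ → Cl₂ + 2e⁻ → n(Cl₂) = 0.01934/2 = 0.009670 mol → 0.232 L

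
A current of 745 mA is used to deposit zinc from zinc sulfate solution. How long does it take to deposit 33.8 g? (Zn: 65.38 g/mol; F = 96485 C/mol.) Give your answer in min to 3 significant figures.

2230 min

n(Zn) = 33.8 / 65.38 = 0.5170 mol
Zn²⁺ + 2e⁻ → Zn, so n(e⁻) = 2 × 0.5170 = 1.034 mol
Q = 1.034 × 96485 = 99770 C
t = Q / I = 99770 / 0.745 = 1.339×10^5 s = 2230 min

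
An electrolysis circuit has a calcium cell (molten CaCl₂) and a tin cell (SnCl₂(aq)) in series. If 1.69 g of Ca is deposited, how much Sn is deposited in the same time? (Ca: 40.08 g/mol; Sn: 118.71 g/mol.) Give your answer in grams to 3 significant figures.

5.01 g

n(Ca) = 1.69 / 40.08 = 0.04217 mol
Ca²⁺ + 2e⁻ → Ca, so n(e⁻) = 2 × 0.04217 = 0.08434 mol
Same current for the same time ⇒ same n(e⁻) = 0.08434 mol in both cells.
Sn²⁺ + 2e⁻ → Sn, so n(Sn) = 0.08434 / 2 = 0.04217 mol
m(Sn) = 0.04217 × 118.71 = 5.01 g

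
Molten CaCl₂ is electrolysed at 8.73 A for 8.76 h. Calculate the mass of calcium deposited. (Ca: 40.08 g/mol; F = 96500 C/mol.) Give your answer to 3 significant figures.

57.2 g

Q = 8.73 A × 31536 s = 2.753×10^5 C
n(e⁻) = 2.753×10^5 / 96500 = 2.853 mol
Ca²⁺ + 2e⁻ → Ca, so n(Ca) = 2.853 / 2 = 1.427 mol
m = 1.427 × 40.08 = 57.2 g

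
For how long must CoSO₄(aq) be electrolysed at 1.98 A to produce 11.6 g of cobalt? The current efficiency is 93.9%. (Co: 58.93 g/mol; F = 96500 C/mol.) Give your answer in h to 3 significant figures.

n(Co) = 11.6 / 58.93 = 0.1968 mol
Co²⁺ + 2e⁻ → Co, so n(e⁻) = 2 × 0.1968 = 0.3936 mol
Q = 0.3936 × 96500 / 0.939 = 40450 C
t = Q / I = 40450 / 1.98 = 20430 s = 5.68 h

5.68 h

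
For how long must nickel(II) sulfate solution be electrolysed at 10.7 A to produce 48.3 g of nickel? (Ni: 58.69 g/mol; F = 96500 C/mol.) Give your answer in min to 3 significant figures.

n(Ni) = 48.3 / 58.69 = 0.8230 mol
Ni²⁺ + 2e⁻ → Ni, so n(e⁻) = 2 × 0.8230 = 1.646 mol
Q = 1.646 × 96500 = 1.588×10^5 C
t = Q / I = 1.588×10^5 / 10.7 = 14840 s = 247 min

247 min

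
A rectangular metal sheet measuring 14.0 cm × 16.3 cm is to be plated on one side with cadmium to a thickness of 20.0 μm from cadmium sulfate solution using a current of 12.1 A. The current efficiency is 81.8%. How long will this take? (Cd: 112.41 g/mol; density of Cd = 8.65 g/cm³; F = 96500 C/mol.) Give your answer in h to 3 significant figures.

0.190 h

Plated area = 14.0 × 16.3 = 228.2 cm²
Volume = 228.2 × 20.0×10⁻⁴ cm = 0.4564 cm³
m(Cd) = 0.4564 × 8.65 = 3.948 g
n(Cd) = 3.948 / 112.41 = 0.03512 mol; n(e⁻) = 2 × 0.03512 = 0.07024 mol
Q = 0.07024 × 96500 / 0.818 = 8286 C
t = 8286 / 12.1 = 684.8 s = 0.190 h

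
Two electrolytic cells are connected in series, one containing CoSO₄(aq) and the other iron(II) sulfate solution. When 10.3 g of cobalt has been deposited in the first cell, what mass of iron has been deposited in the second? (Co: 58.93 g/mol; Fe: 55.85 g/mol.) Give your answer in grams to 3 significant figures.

n(Co) = 10.3 / 58.93 = 0.1748 mol
Co²⁺ + 2e⁻ → Co, so n(e⁻) = 2 × 0.1748 = 0.3496 mol
In series, the same 0.3496 mol of electrons flows through the second cell.
Fe²⁺ + 2e⁻ → Fe, so n(Fe) = 0.3496 / 2 = 0.1748 mol
m(Fe) = 0.1748 × 55.85 = 9.76 g

9.76 g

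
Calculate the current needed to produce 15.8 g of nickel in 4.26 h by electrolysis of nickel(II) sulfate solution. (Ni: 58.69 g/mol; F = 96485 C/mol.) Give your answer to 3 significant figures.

3.39 A

n(Ni) = 15.8 / 58.69 = 0.2692 mol
Ni²⁺ + 2e⁻ → Ni, so n(e⁻) = 2 × 0.2692 = 0.5384 mol
Q = 0.5384 × 96485 = 51950 C
I = Q / t = 51950 / 15336 s = 3.39 A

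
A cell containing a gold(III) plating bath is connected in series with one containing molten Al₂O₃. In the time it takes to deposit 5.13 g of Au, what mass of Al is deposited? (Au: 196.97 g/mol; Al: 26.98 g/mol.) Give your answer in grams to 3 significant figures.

0.703 g

n(Au) = 5.13 / 196.97 = 0.02604 mol
Au³⁺ + 3e⁻ → Au, so n(e⁻) = 3 × 0.02604 = 0.07812 mol
Since the cells are in series, n(e⁻) in the Al cell is also 0.07812 mol.
Al³⁺ + 3e⁻ → Al, so n(Al) = 0.07812 / 3 = 0.02604 mol
m(Al) = 0.02604 × 26.98 = 0.703 g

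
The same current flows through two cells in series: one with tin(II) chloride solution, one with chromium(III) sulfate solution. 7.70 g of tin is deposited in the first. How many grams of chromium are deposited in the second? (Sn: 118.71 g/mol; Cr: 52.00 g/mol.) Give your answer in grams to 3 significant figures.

2.25 g

n(Sn) = 7.70 / 118.71 = 0.06486 mol
Sn²⁺ + 2e⁻ → Sn, so n(e⁻) = 2 × 0.06486 = 0.1297 mol
Same current for the same time ⇒ same n(e⁻) = 0.1297 mol in both cells.
Cr³⁺ + 3e⁻ → Cr, so n(Cr) = 0.1297 / 3 = 0.04323 mol
m(Cr) = 0.04323 × 52.00 = 2.25 g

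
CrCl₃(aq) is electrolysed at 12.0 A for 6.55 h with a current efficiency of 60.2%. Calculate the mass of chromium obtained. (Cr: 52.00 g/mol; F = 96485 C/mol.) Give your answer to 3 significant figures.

Q = 12.0 × 23580 = 2.830×10^5 C
n(e⁻) = 2.830×10^5 / 96485 = 2.933 mol
Cr³⁺ + 3e⁻ → Cr, so theoretical m(Cr) = 0.9777 × 52.00 = 50.84 g
Actual mass = 60.2% × 50.84 = 30.6 g

30.6 g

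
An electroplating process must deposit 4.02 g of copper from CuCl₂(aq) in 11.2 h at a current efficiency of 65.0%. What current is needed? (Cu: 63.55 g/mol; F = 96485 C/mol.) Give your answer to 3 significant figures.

0.466 A

n(Cu) = 4.02 / 63.55 = 0.06326 mol
Cu²⁺ + 2e⁻ → Cu, so n(e⁻) = 2 × 0.06326 = 0.1265 mol
Q = 0.1265 × 96485 / 0.650 = 18780 C
I = Q / t = 18780 / 40320 s = 0.466 A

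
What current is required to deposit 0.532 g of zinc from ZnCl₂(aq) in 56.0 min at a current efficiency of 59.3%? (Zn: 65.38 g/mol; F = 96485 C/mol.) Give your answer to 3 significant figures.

0.788 A

n(Zn) = 0.532 / 65.38 = 0.008137 mol
Zn²⁺ + 2e⁻ → Zn, so n(e⁻) = 2 × 0.008137 = 0.01627 mol
Q = 0.01627 × 96485 / 0.593 = 2647 C
I = Q / t = 2647 / 3360 s = 0.788 A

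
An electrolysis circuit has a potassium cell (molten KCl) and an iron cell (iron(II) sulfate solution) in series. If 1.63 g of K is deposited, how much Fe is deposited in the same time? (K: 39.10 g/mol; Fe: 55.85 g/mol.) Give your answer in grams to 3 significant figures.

n(K) = 1.63 / 39.10 = 0.04169 mol
K⁺ + e⁻ → K, so n(e⁻) = 0.04169 mol
Since the cells are in series, n(e⁻) in the Fe cell is also 0.04169 mol.
Fe²⁺ + 2e⁻ → Fe, so n(Fe) = 0.04169 / 2 = 0.02085 mol
m(Fe) = 0.02085 × 55.85 = 1.16 g

1.16 g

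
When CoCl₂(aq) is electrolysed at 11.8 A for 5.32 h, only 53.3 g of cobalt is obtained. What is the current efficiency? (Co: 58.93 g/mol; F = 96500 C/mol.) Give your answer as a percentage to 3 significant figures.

77.2%

Q = 11.8 × 19152 = 2.260×10^5 C
n(e⁻) = 2.260×10^5 / 96500 = 2.342 mol
Co²⁺ + 2e⁻ → Co, so theoretical n(Co) = 1.171 mol → 69.01 g
Efficiency = 53.3 / 69.01 = 0.7724 = 77.2%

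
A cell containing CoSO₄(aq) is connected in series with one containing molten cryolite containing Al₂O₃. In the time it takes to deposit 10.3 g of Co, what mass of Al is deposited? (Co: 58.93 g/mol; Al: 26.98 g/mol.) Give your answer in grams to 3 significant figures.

n(Co) = 10.3 / 58.93 = 0.1748 mol
Co²⁺ + 2e⁻ → Co, so n(e⁻) = 2 × 0.1748 = 0.3496 mol
The cells are in series, so the same charge (and hence the same n(e⁻) = 0.3496 mol) passes through both.
Al³⁺ + 3e⁻ → Al, so n(Al) = 0.3496 / 3 = 0.1165 mol
m(Al) = 0.1165 × 26.98 = 3.14 g

3.14 g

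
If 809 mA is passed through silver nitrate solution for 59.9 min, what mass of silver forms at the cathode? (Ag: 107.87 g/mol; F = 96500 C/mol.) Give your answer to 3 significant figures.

3.25 g

Charge passed = 0.809 × 3594 = 2908 C
Moles of electrons = 2908 / 96500 = 0.03013 mol
Ag⁺ + e⁻ → Ag, so n(Ag) = 0.03013 mol
m = 0.03013 × 107.87 = 3.25 g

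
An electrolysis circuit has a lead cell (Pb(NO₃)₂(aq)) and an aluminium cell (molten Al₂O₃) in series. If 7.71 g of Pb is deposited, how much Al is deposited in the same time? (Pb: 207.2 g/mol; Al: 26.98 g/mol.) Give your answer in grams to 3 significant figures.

0.669 g

n(Pb) = 7.71 / 207.2 = 0.03721 mol
Pb²⁺ + 2e⁻ → Pb, so n(e⁻) = 2 × 0.03721 = 0.07442 mol
Same current for the same time ⇒ same n(e⁻) = 0.07442 mol in both cells.
Al³⁺ + 3e⁻ → Al, so n(Al) = 0.07442 / 3 = 0.02481 mol
m(Al) = 0.02481 × 26.98 = 0.669 g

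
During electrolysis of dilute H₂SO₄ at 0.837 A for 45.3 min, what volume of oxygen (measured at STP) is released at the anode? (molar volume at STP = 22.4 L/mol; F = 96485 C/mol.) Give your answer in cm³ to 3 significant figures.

Q = It = 0.837 × 2718 = 2275 C
n(e⁻) = 2275 / 96485 = 0.02358 mol
2H₂O → O₂ + 4H⁺ + 4e⁻, so n(O₂) = 0.02358 / 4 = 0.005895 mol
V = 0.005895 × 22.4 = 0.1320 L
= 132 cm³

132 cm³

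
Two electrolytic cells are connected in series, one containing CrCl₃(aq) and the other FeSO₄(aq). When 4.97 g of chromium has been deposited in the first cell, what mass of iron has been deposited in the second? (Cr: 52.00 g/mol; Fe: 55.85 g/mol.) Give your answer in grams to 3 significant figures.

8.01 g

n(Cr) = 4.97 / 52.00 = 0.09558 mol
Cr³⁺ + 3e⁻ → Cr, so n(e⁻) = 3 × 0.09558 = 0.2867 mol
In series, the same 0.2867 mol of electrons flows through the second cell.
Fe²⁺ + 2e⁻ → Fe, so n(Fe) = 0.2867 / 2 = 0.1434 mol
m(Fe) = 0.1434 × 55.85 = 8.01 g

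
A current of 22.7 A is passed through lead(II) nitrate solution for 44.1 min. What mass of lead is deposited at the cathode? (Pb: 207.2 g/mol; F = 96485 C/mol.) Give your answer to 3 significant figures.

64.5 g

Q = It = 22.7 × 2646 = 60060 C
Moles of electrons = 60060 / 96485 = 0.6225 mol
Pb²⁺ + 2e⁻ → Pb, so n(Pb) = 0.6225 / 2 = 0.3113 mol
m = 0.3113 × 207.2 = 64.5 g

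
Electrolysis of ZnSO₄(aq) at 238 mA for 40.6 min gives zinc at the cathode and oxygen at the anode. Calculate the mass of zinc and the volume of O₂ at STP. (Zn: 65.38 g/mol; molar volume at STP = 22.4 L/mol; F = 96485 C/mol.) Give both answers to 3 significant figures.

0.196 g Zn; 0.0336 L O₂

Q = 0.238 × 2436 = 579.8 C; n(e⁻) = 579.8 / 96485 = 0.006009 mol
Cathode: Zn²⁺ + 2e⁻ → Zn → n(Zn) = 0.006009/2 = 0.003005 mol → 0.196 g
Anode: 2H₂O → O₂ + 4H⁺ + 4e⁻ → n(O₂) = 0.006009/4 = 0.001502 mol → 0.0336 L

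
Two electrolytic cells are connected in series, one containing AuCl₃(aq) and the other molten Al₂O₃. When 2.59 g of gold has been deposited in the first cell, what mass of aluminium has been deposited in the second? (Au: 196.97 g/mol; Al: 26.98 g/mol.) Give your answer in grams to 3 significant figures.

0.355 g

n(Au) = 2.59 / 196.97 = 0.01315 mol
Au³⁺ + 3e⁻ → Au, so n(e⁻) = 3 × 0.01315 = 0.03945 mol
In series, the same 0.03945 mol of electrons flows through the second cell.
Al³⁺ + 3e⁻ → Al, so n(Al) = 0.03945 / 3 = 0.01315 mol
m(Al) = 0.01315 × 26.98 = 0.355 g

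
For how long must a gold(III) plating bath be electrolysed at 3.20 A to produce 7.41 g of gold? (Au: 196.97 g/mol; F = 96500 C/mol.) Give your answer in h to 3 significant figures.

0.945 h

n(Au) = 7.41 / 196.97 = 0.03762 mol
Au³⁺ + 3e⁻ → Au, so n(e⁻) = 3 × 0.03762 = 0.1129 mol
Q = 0.1129 × 96500 = 10890 C
t = Q / I = 10890 / 3.20 = 3403 s = 0.945 h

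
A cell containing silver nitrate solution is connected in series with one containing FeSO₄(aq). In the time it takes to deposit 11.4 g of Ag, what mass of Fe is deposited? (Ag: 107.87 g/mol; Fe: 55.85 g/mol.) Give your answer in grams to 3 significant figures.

2.95 g

n(Ag) = 11.4 / 107.87 = 0.1057 mol
Ag⁺ + e⁻ → Ag, so n(e⁻) = 0.1057 mol
The cells are in series, so the same charge (and hence the same n(e⁻) = 0.1057 mol) passes through both.
Fe²⁺ + 2e⁻ → Fe, so n(Fe) = 0.1057 / 2 = 0.05285 mol
m(Fe) = 0.05285 × 55.85 = 2.95 g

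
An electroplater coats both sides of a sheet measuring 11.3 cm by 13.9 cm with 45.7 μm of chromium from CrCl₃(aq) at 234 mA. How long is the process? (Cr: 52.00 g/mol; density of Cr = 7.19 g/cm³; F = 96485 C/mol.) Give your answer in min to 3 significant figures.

4090 min

Plated area = 2 × 11.3 × 13.9 = 314.1 cm²
Volume = 314.1 × 45.7×10⁻⁴ cm = 1.435 cm³
m(Cr) = 1.435 × 7.19 = 10.32 g
n(Cr) = 10.32 / 52.00 = 0.1985 mol; n(e⁻) = 3 × 0.1985 = 0.5955 mol
Q = 0.5955 × 96485 = 57460 C
t = 57460 / 0.234 = 2.456×10^5 s = 4090 min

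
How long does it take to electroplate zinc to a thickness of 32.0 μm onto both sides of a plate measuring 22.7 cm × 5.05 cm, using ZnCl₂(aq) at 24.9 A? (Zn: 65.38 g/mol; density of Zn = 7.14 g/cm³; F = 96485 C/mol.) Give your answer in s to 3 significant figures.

Plated area = 2 × 22.7 × 5.05 = 229.3 cm²
Volume = 229.3 × 32.0×10⁻⁴ cm = 0.7338 cm³
m(Zn) = 0.7338 × 7.14 = 5.239 g
n(Zn) = 5.239 / 65.38 = 0.08013 mol; n(e⁻) = 2 × 0.08013 = 0.1603 mol
Q = 0.1603 × 96485 = 15470 C
t = 15470 / 24.9 = 621.3 s

621 s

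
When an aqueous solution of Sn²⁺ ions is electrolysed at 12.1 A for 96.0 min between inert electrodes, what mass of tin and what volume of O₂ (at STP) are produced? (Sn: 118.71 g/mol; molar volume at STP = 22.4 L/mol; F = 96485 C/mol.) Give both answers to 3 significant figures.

Q = 12.1 × 5760 = 69700 C; n(e⁻) = 69700 / 96485 = 0.7224 mol
Cathode: Sn²⁺ + 2e⁻ → Sn → n(Sn) = 0.7224/2 = 0.3612 mol → 42.9 g
Anode: 2H₂O → O₂ + 4H⁺ + 4e⁻ → n(O₂) = 0.7224/4 = 0.1806 mol → 4.05 L

42.9 g Sn; 4.05 L O₂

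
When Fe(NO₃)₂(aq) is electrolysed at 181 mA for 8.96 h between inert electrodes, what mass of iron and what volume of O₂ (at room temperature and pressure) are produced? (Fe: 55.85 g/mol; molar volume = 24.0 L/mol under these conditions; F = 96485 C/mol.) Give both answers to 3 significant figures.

Q = 0.181 × 32256 = 5838 C; n(e⁻) = 5838 / 96485 = 0.06051 mol
Cathode: Fe²⁺ + 2e⁻ → Fe → n(Fe) = 0.06051/2 = 0.03026 mol → 1.69 g
Anode: 2H₂O → O₂ + 4H⁺ + 4e⁻ → n(O₂) = 0.06051/4 = 0.01513 mol → 0.363 L

1.69 g Fe; 0.363 L O₂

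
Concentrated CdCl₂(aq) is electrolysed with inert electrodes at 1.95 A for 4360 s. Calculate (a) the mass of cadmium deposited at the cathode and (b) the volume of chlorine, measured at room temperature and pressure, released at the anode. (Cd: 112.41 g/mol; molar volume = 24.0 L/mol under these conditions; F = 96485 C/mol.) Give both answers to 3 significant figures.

4.95 g Cd; 1.06 L Cl₂

Q = 1.95 × 4360 = 8502 C; n(e⁻) = 8502 / 96485 = 0.08812 mol
Cathode: Cd²⁺ + 2e⁻ → Cd → n(Cd) = 0.08812/2 = 0.04406 mol → 4.95 g
Anode: 2Cl⁻ → Cl₂ + 2e⁻ → n(Cl₂) = 0.08812/2 = 0.04406 mol → 1.06 L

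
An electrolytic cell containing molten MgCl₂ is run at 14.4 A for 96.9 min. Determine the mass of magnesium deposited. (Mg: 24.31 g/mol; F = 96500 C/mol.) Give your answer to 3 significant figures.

10.5 g

Q = 14.4 A × 5814 s = 83720 C
n(e⁻) = 83720 / 96500 = 0.8676 mol
Mg²⁺ + 2e⁻ → Mg, so n(Mg) = 0.8676 / 2 = 0.4338 mol
m = 0.4338 × 24.31 = 10.5 g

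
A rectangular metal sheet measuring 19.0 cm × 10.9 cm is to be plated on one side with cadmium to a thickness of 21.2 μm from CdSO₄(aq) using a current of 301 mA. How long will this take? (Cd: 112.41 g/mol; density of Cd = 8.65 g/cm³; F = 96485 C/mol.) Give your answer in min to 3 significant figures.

Plated area = 19.0 × 10.9 = 207.1 cm²
Volume = 207.1 × 21.2×10⁻⁴ cm = 0.4391 cm³
m(Cd) = 0.4391 × 8.65 = 3.798 g
n(Cd) = 3.798 / 112.41 = 0.03379 mol; n(e⁻) = 2 × 0.03379 = 0.06758 mol
Q = 0.06758 × 96485 = 6520 C
t = 6520 / 0.301 = 21660 s = 361 min

361 min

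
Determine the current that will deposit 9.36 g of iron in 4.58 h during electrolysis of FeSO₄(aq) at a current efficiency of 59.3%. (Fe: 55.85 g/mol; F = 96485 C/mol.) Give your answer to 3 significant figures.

n(Fe) = 9.36 / 55.85 = 0.1676 mol
Fe²⁺ + 2e⁻ → Fe, so n(e⁻) = 2 × 0.1676 = 0.3352 mol
Q = 0.3352 × 96485 / 0.593 = 54540 C
I = Q / t = 54540 / 16488 s = 3.31 A

3.31 A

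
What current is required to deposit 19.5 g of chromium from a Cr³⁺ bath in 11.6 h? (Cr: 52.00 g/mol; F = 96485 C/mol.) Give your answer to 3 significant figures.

2.60 A

n(Cr) = 19.5 / 52.00 = 0.3750 mol
Cr³⁺ + 3e⁻ → Cr, so n(e⁻) = 3 × 0.3750 = 1.125 mol
Q = 1.125 × 96485 = 1.085×10^5 C
I = Q / t = 1.085×10^5 / 41760 s = 2.60 A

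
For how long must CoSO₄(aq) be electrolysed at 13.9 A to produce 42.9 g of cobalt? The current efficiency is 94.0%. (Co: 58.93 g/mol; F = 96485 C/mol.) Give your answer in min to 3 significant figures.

n(Co) = 42.9 / 58.93 = 0.7280 mol
Co²⁺ + 2e⁻ → Co, so n(e⁻) = 2 × 0.7280 = 1.456 mol
Q = 1.456 × 96485 / 0.940 = 1.494×10^5 C
t = Q / I = 1.494×10^5 / 13.9 = 10750 s = 179 min

179 min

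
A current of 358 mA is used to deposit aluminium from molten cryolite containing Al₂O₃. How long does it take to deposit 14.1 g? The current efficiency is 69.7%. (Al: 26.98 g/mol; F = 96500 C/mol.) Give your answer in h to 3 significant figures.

n(Al) = 14.1 / 26.98 = 0.5226 mol
Al³⁺ + 3e⁻ → Al, so n(e⁻) = 3 × 0.5226 = 1.568 mol
Q = 1.568 × 96500 / 0.697 = 2.171×10^5 C
t = Q / I = 2.171×10^5 / 0.358 = 6.064×10^5 s = 168 h

168 h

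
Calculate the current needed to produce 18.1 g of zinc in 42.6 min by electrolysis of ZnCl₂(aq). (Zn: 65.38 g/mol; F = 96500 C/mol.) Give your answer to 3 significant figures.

n(Zn) = 18.1 / 65.38 = 0.2768 mol
Zn²⁺ + 2e⁻ → Zn, so n(e⁻) = 2 × 0.2768 = 0.5536 mol
Q = 0.5536 × 96500 = 53420 C
I = Q / t = 53420 / 2556 s = 20.9 A

20.9 A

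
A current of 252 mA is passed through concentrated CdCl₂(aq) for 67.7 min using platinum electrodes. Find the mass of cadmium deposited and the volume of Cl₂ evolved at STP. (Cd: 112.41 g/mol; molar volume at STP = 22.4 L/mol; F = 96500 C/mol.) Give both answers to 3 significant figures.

0.596 g Cd; 0.119 L Cl₂

Q = 0.252 × 4062 = 1024 C; n(e⁻) = 1024 / 96500 = 0.01061 mol
Cathode: Cd²⁺ + 2e⁻ → Cd → n(Cd) = 0.01061/2 = 0.005305 mol → 0.596 g
Anode: 2Cl⁻ → Cl₂ + 2e⁻ → n(Cl₂) = 0.01061/2 = 0.005305 mol → 0.119 L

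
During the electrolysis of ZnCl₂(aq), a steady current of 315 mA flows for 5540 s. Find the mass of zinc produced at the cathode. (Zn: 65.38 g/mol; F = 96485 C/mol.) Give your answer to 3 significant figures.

0.591 g

Charge passed = 0.315 × 5540 = 1745 C
n(e⁻) = Q/F = 1745/96485 = 0.01809 mol
Zn²⁺ + 2e⁻ → Zn, so n(Zn) = 0.01809 / 2 = 0.009045 mol
m = 0.009045 × 65.38 = 0.591 g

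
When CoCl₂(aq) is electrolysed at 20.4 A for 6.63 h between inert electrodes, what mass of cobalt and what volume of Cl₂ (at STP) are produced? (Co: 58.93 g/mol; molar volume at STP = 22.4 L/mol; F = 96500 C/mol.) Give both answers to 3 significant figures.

149 g Co; 56.5 L Cl₂

Q = 20.4 × 23868 = 4.869×10^5 C; n(e⁻) = 4.869×10^5 / 96500 = 5.046 mol
Cathode: Co²⁺ + 2e⁻ → Co → n(Co) = 5.046/2 = 2.523 mol → 149 g
Anode: 2Cl⁻ → Cl₂ + 2e⁻ → n(Cl₂) = 5.046/2 = 2.523 mol → 56.5 L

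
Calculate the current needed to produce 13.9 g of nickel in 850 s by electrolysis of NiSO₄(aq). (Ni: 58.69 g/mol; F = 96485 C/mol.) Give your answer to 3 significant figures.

n(Ni) = 13.9 / 58.69 = 0.2368 mol
Ni²⁺ + 2e⁻ → Ni, so n(e⁻) = 2 × 0.2368 = 0.4736 mol
Q = 0.4736 × 96485 = 45700 C
I = Q / t = 45700 / 850 s = 53.8 A

53.8 A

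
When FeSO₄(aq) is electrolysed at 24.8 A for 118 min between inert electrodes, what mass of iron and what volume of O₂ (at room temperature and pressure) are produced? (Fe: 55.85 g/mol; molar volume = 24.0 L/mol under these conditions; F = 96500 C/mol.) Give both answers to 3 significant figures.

Q = 24.8 × 7080 = 1.756×10^5 C; n(e⁻) = 1.756×10^5 / 96500 = 1.820 mol
Cathode: Fe²⁺ + 2e⁻ → Fe → n(Fe) = 1.820/2 = 0.9100 mol → 50.8 g
Anode: 2H₂O → O₂ + 4H⁺ + 4e⁻ → n(O₂) = 1.820/4 = 0.4550 mol → 10.9 L

50.8 g Fe; 10.9 L O₂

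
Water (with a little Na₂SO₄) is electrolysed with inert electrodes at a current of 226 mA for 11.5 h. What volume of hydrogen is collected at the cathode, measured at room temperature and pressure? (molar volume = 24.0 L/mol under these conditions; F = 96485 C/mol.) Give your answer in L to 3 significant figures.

1.16 L

Q = It = 0.226 × 41400 = 9356 C
n(e⁻) = Q/F = 9356/96485 = 0.09697 mol
2H⁺ + 2e⁻ → H₂, so n(H₂) = 0.09697 / 2 = 0.04849 mol
V = 0.04849 × 24.0 = 1.164 L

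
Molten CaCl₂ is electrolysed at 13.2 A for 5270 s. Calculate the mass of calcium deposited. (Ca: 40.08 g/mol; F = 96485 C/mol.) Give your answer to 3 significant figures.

14.4 g

Q = 13.2 A × 5270 s = 69560 C
Moles of electrons = 69560 / 96485 = 0.7209 mol
Ca²⁺ + 2e⁻ → Ca, so n(Ca) = 0.7209 / 2 = 0.3605 mol
m = 0.3605 × 40.08 = 14.4 g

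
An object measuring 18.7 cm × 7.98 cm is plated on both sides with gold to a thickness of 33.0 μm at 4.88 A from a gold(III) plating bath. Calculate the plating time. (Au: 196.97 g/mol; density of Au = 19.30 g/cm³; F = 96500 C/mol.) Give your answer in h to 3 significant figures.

Plated area = 2 × 18.7 × 7.98 = 298.5 cm²
Volume = 298.5 × 33.0×10⁻⁴ cm = 0.9851 cm³
m(Au) = 0.9851 × 19.30 = 19.01 g
n(Au) = 19.01 / 196.97 = 0.09651 mol; n(e⁻) = 3 × 0.09651 = 0.2895 mol
Q = 0.2895 × 96500 = 27940 C
t = 27940 / 4.88 = 5725 s = 1.59 h

1.59 h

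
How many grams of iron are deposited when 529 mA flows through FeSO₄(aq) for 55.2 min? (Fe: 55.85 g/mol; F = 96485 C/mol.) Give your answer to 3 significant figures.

0.507 g

Q = 0.529 A × 3312 s = 1752 C
n(e⁻) = Q/F = 1752/96485 = 0.01816 mol
Fe²⁺ + 2e⁻ → Fe, so n(Fe) = 0.01816 / 2 = 0.009080 mol
m = 0.009080 × 55.85 = 0.507 g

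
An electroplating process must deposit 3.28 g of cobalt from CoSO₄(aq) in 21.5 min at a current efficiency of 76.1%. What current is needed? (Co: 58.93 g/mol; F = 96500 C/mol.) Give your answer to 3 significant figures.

n(Co) = 3.28 / 58.93 = 0.05566 mol
Co²⁺ + 2e⁻ → Co, so n(e⁻) = 2 × 0.05566 = 0.1113 mol
Q = 0.1113 × 96500 / 0.761 = 14110 C
I = Q / t = 14110 / 1290 s = 10.9 A

10.9 A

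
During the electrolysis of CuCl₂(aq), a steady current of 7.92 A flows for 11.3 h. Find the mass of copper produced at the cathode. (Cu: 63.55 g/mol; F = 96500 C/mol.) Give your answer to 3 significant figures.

106 g

Q = It = 7.92 × 40680 = 3.222×10^5 C
n(e⁻) = 3.222×10^5 / 96500 = 3.339 mol
Cu²⁺ + 2e⁻ → Cu, so n(Cu) = 3.339 / 2 = 1.670 mol
m = 1.670 × 63.55 = 106 g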